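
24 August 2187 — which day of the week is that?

Doomsday rule: the anchor day for the 2100s is Sunday. For year 87: 87÷12 = 7 r 3, and 3÷4 = 0, so 7+3+0 = 10.
Sunday + 10 ≡ Wednesday — that's 2187's doomsday.
In August the doomsday date is Aug 8.
Aug 24 is 16 days after Aug 8; 16 mod 7 = 2, so Wednesday + 2 = Friday.

Friday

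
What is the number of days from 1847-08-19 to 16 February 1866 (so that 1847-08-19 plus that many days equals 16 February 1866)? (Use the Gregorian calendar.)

6756

Aug 19, 1847 → Aug 19, 1848: 366 days (Feb 29, 1848 is in that span).
Aug 19, 1848 → Aug 19, 1849: 365 days.
Aug 19, 1849 → Aug 19, 1850: 365 days.
Aug 19, 1850 → Aug 19, 1851: 365 days.
Aug 19, 1851 → Aug 19, 1852: 366 days (Feb 29, 1852 is in that span).
Aug 19, 1852 → Aug 19, 1853: 365 days.
Aug 19, 1853 → Aug 19, 1854: 365 days.
Aug 19, 1854 → Aug 19, 1855: 365 days.
Aug 19, 1855 → Aug 19, 1856: 366 days (Feb 29, 1856 is in that span).
Aug 19, 1856 → Aug 19, 1857: 365 days.
Aug 19, 1857 → Aug 19, 1858: 365 days.
Aug 19, 1858 → Aug 19, 1859: 365 days.
Aug 19, 1859 → Aug 19, 1860: 366 days (Feb 29, 1860 is in that span).
Aug 19, 1860 → Aug 19, 1861: 365 days.
Aug 19, 1861 → Aug 19, 1862: 365 days.
Aug 19, 1862 → Aug 19, 1863: 365 days.
Aug 19, 1863 → Aug 19, 1864: 366 days (Feb 29, 1864 is in that span).
Aug 19, 1864 → Aug 19, 1865: 365 days.
Aug 19, 1865 → Sep 19, 1865: 31 days (August has 31).
Sep 19, 1865 → Oct 19, 1865: 30 days (September has 30).
Oct 19, 1865 → Nov 19, 1865: 31 days (October has 31).
Nov 19, 1865 → Dec 19, 1865: 30 days (November has 30).
Dec 19, 1865 → Jan 19, 1866: 31 days (December has 31).
Jan 19, 1866 → Feb 16, 1866: 28 days.
Total: 6756 days.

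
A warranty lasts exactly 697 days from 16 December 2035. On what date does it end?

November 12, 2037

+366 (one year; includes Feb 29, 2036) → Dec 16, 2036 (331 left).
Dec has 31 days: +16 → Jan 1, 2037 (315 left).
Jan has 31 days: +31 → Feb 1, 2037 (284 left).
Feb has 28 days: +28 → Mar 1, 2037 (256 left).
Mar has 31 days: +31 → Apr 1, 2037 (225 left).
Apr has 30 days: +30 → May 1, 2037 (195 left).
May has 31 days: +31 → Jun 1, 2037 (164 left).
Jun has 30 days: +30 → Jul 1, 2037 (134 left).
Jul has 31 days: +31 → Aug 1, 2037 (103 left).
Aug has 31 days: +31 → Sep 1, 2037 (72 left).
Sep has 30 days: +30 → Oct 1, 2037 (42 left).
Oct has 31 days: +31 → Nov 1, 2037 (11 left).
+11 → Nov 12, 2037.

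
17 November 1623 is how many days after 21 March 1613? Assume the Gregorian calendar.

Mar 21, 1613 → Mar 21, 1614: 365 days.
Mar 21, 1614 → Mar 21, 1615: 365 days.
Mar 21, 1615 → Mar 21, 1616: 366 days (Feb 29, 1616 is in that span).
Mar 21, 1616 → Mar 21, 1617: 365 days.
Mar 21, 1617 → Mar 21, 1618: 365 days.
Mar 21, 1618 → Mar 21, 1619: 365 days.
Mar 21, 1619 → Mar 21, 1620: 366 days (Feb 29, 1620 is in that span).
Mar 21, 1620 → Mar 21, 1621: 365 days.
Mar 21, 1621 → Mar 21, 1622: 365 days.
Mar 21, 1622 → Mar 21, 1623: 365 days.
Mar 21, 1623 → Apr 21, 1623: 31 days (March has 31).
Apr 21, 1623 → May 21, 1623: 30 days (April has 30).
May 21, 1623 → Jun 21, 1623: 31 days (May has 31).
Jun 21, 1623 → Jul 21, 1623: 30 days (June has 30).
Jul 21, 1623 → Aug 21, 1623: 31 days (July has 31).
Aug 21, 1623 → Sep 21, 1623: 31 days (August has 31).
Sep 21, 1623 → Oct 21, 1623: 30 days (September has 30).
Oct 21, 1623 → Nov 17, 1623: 27 days.
Total: 3893 days.

3893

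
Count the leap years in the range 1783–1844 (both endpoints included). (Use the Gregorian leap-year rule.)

15

Multiples of 4 in [1783,1844]: 16.
Of those, multiples of 100: 1 (not leap unless ÷400).
Multiples of 400: 0.
Leap years = 16 − 1 + 0 = 15.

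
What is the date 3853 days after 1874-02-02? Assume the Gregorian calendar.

August 21, 1884

+365 (one year) → Feb 2, 1875 (3488 left).
+365 (one year) → Feb 2, 1876 (3123 left).
+366 (one year; includes Feb 29, 1876) → Feb 2, 1877 (2757 left).
+365 (one year) → Feb 2, 1878 (2392 left).
+365 (one year) → Feb 2, 1879 (2027 left).
+365 (one year) → Feb 2, 1880 (1662 left).
+366 (one year; includes Feb 29, 1880) → Feb 2, 1881 (1296 left).
+365 (one year) → Feb 2, 1882 (931 left).
+365 (one year) → Feb 2, 1883 (566 left).
+365 (one year) → Feb 2, 1884 (201 left).
Feb has 29 days: +28 → Mar 1, 1884 (173 left).
Mar has 31 days: +31 → Apr 1, 1884 (142 left).
Apr has 30 days: +30 → May 1, 1884 (112 left).
May has 31 days: +31 → Jun 1, 1884 (81 left).
Jun has 30 days: +30 → Jul 1, 1884 (51 left).
Jul has 31 days: +31 → Aug 1, 1884 (20 left).
+20 → Aug 21, 1884.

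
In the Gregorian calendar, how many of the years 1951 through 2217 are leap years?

65

Multiples of 4 in [1951,2217]: 67.
Of those, multiples of 100: 3 (not leap unless ÷400).
Multiples of 400: 1.
Leap years = 67 − 3 + 1 = 65.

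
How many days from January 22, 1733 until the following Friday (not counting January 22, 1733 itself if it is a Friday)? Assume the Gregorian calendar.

1

Jan 22, 1733 is a Thursday.
From Thursday to the next Friday is 1 day.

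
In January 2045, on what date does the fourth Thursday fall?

January 26, 2045

January 1, 2045 is a Sunday.
The first Thursday is therefore January 5 (4 days later).
The fourth Thursday is 5 + 3×7 = January 26.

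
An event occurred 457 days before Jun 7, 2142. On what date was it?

−365 (one year) → Jun 7, 2141 (92 left).
−7 → May 31, 2141 (end of May, 31 days; 85 left).
−31 → Apr 30, 2141 (end of Apr, 30 days; 54 left).
−30 → Mar 31, 2141 (end of Mar, 31 days; 24 left).
−24 → Mar 7, 2141.

March 7, 2141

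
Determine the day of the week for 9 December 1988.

Doomsday rule: the anchor day for the 1900s is Wednesday. For year 88: 88÷12 = 7 r 4, and 4÷4 = 1, so 7+4+1 = 12.
Wednesday + 12 ≡ Monday — that's 1988's doomsday.
In December the doomsday date is Dec 12.
Dec 9 is 3 days before Dec 12; 3 mod 7 = 3, so Monday − 3 = Friday.

Friday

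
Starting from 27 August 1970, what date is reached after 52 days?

Aug has 31 days: +5 → Sep 1, 1970 (47 left).
Sep has 30 days: +30 → Oct 1, 1970 (17 left).
+17 → Oct 18, 1970.

October 18, 1970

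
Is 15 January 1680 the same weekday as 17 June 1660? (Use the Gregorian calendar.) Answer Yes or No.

No

From Jun 17, 1660 to Jan 15, 1680 is 7151 days.
7151 mod 7 = 4, so they are different weekdays.
(Jun 17, 1660 is a Thursday; Jan 15, 1680 is a Monday.)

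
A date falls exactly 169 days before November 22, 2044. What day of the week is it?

Monday

First find the weekday of Nov 22, 2044. Doomsday rule: the anchor day for the 2000s is Tuesday. For year 44: 44÷12 = 3 r 8, and 8÷4 = 2, so 3+8+2 = 13.
Tuesday + 13 ≡ Monday — that's 2044's doomsday.
In November the doomsday date is Nov 7.
Nov 22 is 15 days after Nov 7; 15 mod 7 = 1, so Monday + 1 = Tuesday.
169 mod 7 = 1, so 169 days before a Tuesday is Tuesday − 1 = Monday.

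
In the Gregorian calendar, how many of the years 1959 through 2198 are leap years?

59

Multiples of 4 in [1959,2198]: 60.
Of those, multiples of 100: 2 (not leap unless ÷400).
Multiples of 400: 1.
Leap years = 60 − 2 + 1 = 59.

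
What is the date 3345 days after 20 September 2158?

November 17, 2167

+365 (one year) → Sep 20, 2159 (2980 left).
+366 (one year; includes Feb 29, 2160) → Sep 20, 2160 (2614 left).
+365 (one year) → Sep 20, 2161 (2249 left).
+365 (one year) → Sep 20, 2162 (1884 left).
+365 (one year) → Sep 20, 2163 (1519 left).
+366 (one year; includes Feb 29, 2164) → Sep 20, 2164 (1153 left).
+365 (one year) → Sep 20, 2165 (788 left).
+365 (one year) → Sep 20, 2166 (423 left).
+365 (one year) → Sep 20, 2167 (58 left).
Sep has 30 days: +11 → Oct 1, 2167 (47 left).
Oct has 31 days: +31 → Nov 1, 2167 (16 left).
+16 → Nov 17, 2167.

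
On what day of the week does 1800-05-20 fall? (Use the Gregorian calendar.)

Doomsday rule: the anchor day for the 1800s is Friday. For year 00: 0÷12 = 0 r 0, and 0÷4 = 0, so 0+0+0 = 0.
Friday + 0 ≡ Friday — that's 1800's doomsday.
In May the doomsday date is May 9.
May 20 is 11 days after May 9; 11 mod 7 = 4, so Friday + 4 = Tuesday.

Tuesday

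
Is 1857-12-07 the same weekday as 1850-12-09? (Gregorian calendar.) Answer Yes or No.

Yes

From Dec 9, 1850 to Dec 7, 1857 is 2555 days.
2555 mod 7 = 0, so they are the same weekday.
(Dec 9, 1850 is a Monday; Dec 7, 1857 is a Monday.)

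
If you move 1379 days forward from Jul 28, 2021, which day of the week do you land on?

Jul 28, 2021 is a Wednesday.
1379 mod 7 = 0, so 1379 days after a Wednesday is Wednesday + 0 = Wednesday.

Wednesday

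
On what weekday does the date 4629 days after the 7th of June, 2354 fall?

Wednesday

Jun 7, 2354 is a Monday.
4629 mod 7 = 2, so 4629 days after a Monday is Monday + 2 = Wednesday.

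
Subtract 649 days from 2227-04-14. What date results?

July 4, 2225

−365 (one year) → Apr 14, 2226 (284 left).
−14 → Mar 31, 2226 (end of Mar, 31 days; 270 left).
−31 → Feb 28, 2226 (end of Feb, 28 days; 239 left).
−28 → Jan 31, 2226 (end of Jan, 31 days; 211 left).
−31 → Dec 31, 2225 (end of Dec, 31 days; 180 left).
−31 → Nov 30, 2225 (end of Nov, 30 days; 149 left).
−30 → Oct 31, 2225 (end of Oct, 31 days; 119 left).
−31 → Sep 30, 2225 (end of Sep, 30 days; 88 left).
−30 → Aug 31, 2225 (end of Aug, 31 days; 58 left).
−31 → Jul 31, 2225 (end of Jul, 31 days; 27 left).
−27 → Jul 4, 2225.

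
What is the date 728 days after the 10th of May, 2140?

+365 (one year) → May 10, 2141 (363 left).
May has 31 days: +22 → Jun 1, 2141 (341 left).
Jun has 30 days: +30 → Jul 1, 2141 (311 left).
Jul has 31 days: +31 → Aug 1, 2141 (280 left).
Aug has 31 days: +31 → Sep 1, 2141 (249 left).
Sep has 30 days: +30 → Oct 1, 2141 (219 left).
Oct has 31 days: +31 → Nov 1, 2141 (188 left).
Nov has 30 days: +30 → Dec 1, 2141 (158 left).
Dec has 31 days: +31 → Jan 1, 2142 (127 left).
Jan has 31 days: +31 → Feb 1, 2142 (96 left).
Feb has 28 days: +28 → Mar 1, 2142 (68 left).
Mar has 31 days: +31 → Apr 1, 2142 (37 left).
Apr has 30 days: +30 → May 1, 2142 (7 left).
+7 → May 8, 2142.

May 8, 2142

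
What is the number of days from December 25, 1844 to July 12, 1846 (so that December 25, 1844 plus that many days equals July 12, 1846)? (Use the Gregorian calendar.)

564

Dec 25, 1844 → Dec 25, 1845: 365 days.
Dec 25, 1845 → Jan 25, 1846: 31 days (December has 31).
Jan 25, 1846 → Feb 25, 1846: 31 days (January has 31).
Feb 25, 1846 → Mar 25, 1846: 28 days (February has 28).
Mar 25, 1846 → Apr 25, 1846: 31 days (March has 31).
Apr 25, 1846 → May 25, 1846: 30 days (April has 30).
May 25, 1846 → Jun 25, 1846: 31 days (May has 31).
Jun 25, 1846 → Jul 12, 1846: 17 days.
Total: 564 days.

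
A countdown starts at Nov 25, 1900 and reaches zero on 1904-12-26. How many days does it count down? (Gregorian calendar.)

1492

Nov 25, 1900 → Nov 25, 1901: 365 days.
Nov 25, 1901 → Nov 25, 1902: 365 days.
Nov 25, 1902 → Nov 25, 1903: 365 days.
Nov 25, 1903 → Dec 25, 1903: 30 days (November has 30).
Dec 25, 1903 → Jan 25, 1904: 31 days (December has 31).
Jan 25, 1904 → Feb 25, 1904: 31 days (January has 31).
Feb 25, 1904 → Mar 25, 1904: 29 days (February has 29).
Mar 25, 1904 → Apr 25, 1904: 31 days (March has 31).
Apr 25, 1904 → May 25, 1904: 30 days (April has 30).
May 25, 1904 → Jun 25, 1904: 31 days (May has 31).
Jun 25, 1904 → Jul 25, 1904: 30 days (June has 30).
Jul 25, 1904 → Aug 25, 1904: 31 days (July has 31).
Aug 25, 1904 → Sep 25, 1904: 31 days (August has 31).
Sep 25, 1904 → Oct 25, 1904: 30 days (September has 30).
Oct 25, 1904 → Nov 25, 1904: 31 days (October has 31).
Nov 25, 1904 → Dec 25, 1904: 30 days (November has 30).
Dec 25, 1904 → Dec 26, 1904: 1 days.
Total: 1492 days.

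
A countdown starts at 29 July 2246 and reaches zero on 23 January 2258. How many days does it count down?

Jul 29, 2246 → Jul 29, 2247: 365 days.
Jul 29, 2247 → Jul 29, 2248: 366 days (Feb 29, 2248 is in that span).
Jul 29, 2248 → Jul 29, 2249: 365 days.
Jul 29, 2249 → Jul 29, 2250: 365 days.
Jul 29, 2250 → Jul 29, 2251: 365 days.
Jul 29, 2251 → Jul 29, 2252: 366 days (Feb 29, 2252 is in that span).
Jul 29, 2252 → Jul 29, 2253: 365 days.
Jul 29, 2253 → Jul 29, 2254: 365 days.
Jul 29, 2254 → Jul 29, 2255: 365 days.
Jul 29, 2255 → Jul 29, 2256: 366 days (Feb 29, 2256 is in that span).
Jul 29, 2256 → Jul 29, 2257: 365 days.
Jul 29, 2257 → Aug 29, 2257: 31 days (July has 31).
Aug 29, 2257 → Sep 29, 2257: 31 days (August has 31).
Sep 29, 2257 → Oct 29, 2257: 30 days (September has 30).
Oct 29, 2257 → Nov 29, 2257: 31 days (October has 31).
Nov 29, 2257 → Dec 29, 2257: 30 days (November has 30).
Dec 29, 2257 → Jan 23, 2258: 25 days.
Total: 4196 days.

4196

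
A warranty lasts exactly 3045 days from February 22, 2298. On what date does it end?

+365 (one year) → Feb 22, 2299 (2680 left).
+365 (one year) → Feb 22, 2300 (2315 left).
+365 (one year) → Feb 22, 2301 (1950 left).
+365 (one year) → Feb 22, 2302 (1585 left).
+365 (one year) → Feb 22, 2303 (1220 left).
+365 (one year) → Feb 22, 2304 (855 left).
+366 (one year; includes Feb 29, 2304) → Feb 22, 2305 (489 left).
+365 (one year) → Feb 22, 2306 (124 left).
Feb has 28 days: +7 → Mar 1, 2306 (117 left).
Mar has 31 days: +31 → Apr 1, 2306 (86 left).
Apr has 30 days: +30 → May 1, 2306 (56 left).
May has 31 days: +31 → Jun 1, 2306 (25 left).
+25 → Jun 26, 2306.

June 26, 2306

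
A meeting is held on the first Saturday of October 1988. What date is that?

October 1, 1988

October 1, 1988 is a Saturday.
The first Saturday is therefore October 1 (same day).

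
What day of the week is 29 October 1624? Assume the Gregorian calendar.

Doomsday rule: the anchor day for the 1600s is Tuesday. For year 24: 24÷12 = 2 r 0, and 0÷4 = 0, so 2+0+0 = 2.
Tuesday + 2 ≡ Thursday — that's 1624's doomsday.
In October the doomsday date is Oct 10.
Oct 29 is 19 days after Oct 10; 19 mod 7 = 5, so Thursday + 5 = Tuesday.

Tuesday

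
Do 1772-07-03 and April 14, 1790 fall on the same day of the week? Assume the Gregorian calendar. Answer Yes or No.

From Jul 3, 1772 to Apr 14, 1790 is 6494 days.
6494 mod 7 = 5, so they are different weekdays.
(Jul 3, 1772 is a Friday; Apr 14, 1790 is a Wednesday.)

No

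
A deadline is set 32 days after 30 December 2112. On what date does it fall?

Dec has 31 days: +2 → Jan 1, 2113 (30 left).
+30 → Jan 31, 2113.

January 31, 2113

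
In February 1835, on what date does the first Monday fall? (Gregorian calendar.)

February 2, 1835

February 1, 1835 is a Sunday.
The first Monday is therefore February 2 (1 days later).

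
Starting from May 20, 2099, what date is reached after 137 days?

October 4, 2099

May has 31 days: +12 → Jun 1, 2099 (125 left).
Jun has 30 days: +30 → Jul 1, 2099 (95 left).
Jul has 31 days: +31 → Aug 1, 2099 (64 left).
Aug has 31 days: +31 → Sep 1, 2099 (33 left).
Sep has 30 days: +30 → Oct 1, 2099 (3 left).
+3 → Oct 4, 2099.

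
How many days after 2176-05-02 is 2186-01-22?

3552

May 2, 2176 → May 2, 2177: 365 days.
May 2, 2177 → May 2, 2178: 365 days.
May 2, 2178 → May 2, 2179: 365 days.
May 2, 2179 → May 2, 2180: 366 days (Feb 29, 2180 is in that span).
May 2, 2180 → May 2, 2181: 365 days.
May 2, 2181 → May 2, 2182: 365 days.
May 2, 2182 → May 2, 2183: 365 days.
May 2, 2183 → May 2, 2184: 366 days (Feb 29, 2184 is in that span).
May 2, 2184 → May 2, 2185: 365 days.
May 2, 2185 → Jun 2, 2185: 31 days (May has 31).
Jun 2, 2185 → Jul 2, 2185: 30 days (June has 30).
Jul 2, 2185 → Aug 2, 2185: 31 days (July has 31).
Aug 2, 2185 → Sep 2, 2185: 31 days (August has 31).
Sep 2, 2185 → Oct 2, 2185: 30 days (September has 30).
Oct 2, 2185 → Nov 2, 2185: 31 days (October has 31).
Nov 2, 2185 → Dec 2, 2185: 30 days (November has 30).
Dec 2, 2185 → Jan 2, 2186: 31 days (December has 31).
Jan 2, 2186 → Jan 22, 2186: 20 days.
Total: 3552 days.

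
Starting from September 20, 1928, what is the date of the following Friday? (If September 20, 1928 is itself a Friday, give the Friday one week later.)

September 21, 1928

Sep 20, 1928 is a Thursday.
From Thursday to the next Friday is 1 day.
Sep 20, 1928 + 1 = Sep 21, 1928.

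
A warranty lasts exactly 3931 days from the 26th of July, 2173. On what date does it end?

+365 (one year) → Jul 26, 2174 (3566 left).
+365 (one year) → Jul 26, 2175 (3201 left).
+366 (one year; includes Feb 29, 2176) → Jul 26, 2176 (2835 left).
+365 (one year) → Jul 26, 2177 (2470 left).
+365 (one year) → Jul 26, 2178 (2105 left).
+365 (one year) → Jul 26, 2179 (1740 left).
+366 (one year; includes Feb 29, 2180) → Jul 26, 2180 (1374 left).
+365 (one year) → Jul 26, 2181 (1009 left).
+365 (one year) → Jul 26, 2182 (644 left).
+365 (one year) → Jul 26, 2183 (279 left).
Jul has 31 days: +6 → Aug 1, 2183 (273 left).
Aug has 31 days: +31 → Sep 1, 2183 (242 left).
Sep has 30 days: +30 → Oct 1, 2183 (212 left).
Oct has 31 days: +31 → Nov 1, 2183 (181 left).
Nov has 30 days: +30 → Dec 1, 2183 (151 left).
Dec has 31 days: +31 → Jan 1, 2184 (120 left).
Jan has 31 days: +31 → Feb 1, 2184 (89 left).
Feb has 29 days: +29 → Mar 1, 2184 (60 left).
Mar has 31 days: +31 → Apr 1, 2184 (29 left).
+29 → Apr 30, 2184.

April 30, 2184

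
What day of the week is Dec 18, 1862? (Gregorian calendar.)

Doomsday rule: the anchor day for the 1800s is Friday. For year 62: 62÷12 = 5 r 2, and 2÷4 = 0, so 5+2+0 = 7.
Friday + 7 ≡ Friday — that's 1862's doomsday.
In December the doomsday date is Dec 12.
Dec 18 is 6 days after Dec 12; 6 mod 7 = 6, so Friday + 6 = Thursday.

Thursday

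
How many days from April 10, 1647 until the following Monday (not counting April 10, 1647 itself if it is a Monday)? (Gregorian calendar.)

Apr 10, 1647 is a Wednesday.
From Wednesday to the next Monday is 5 days.

5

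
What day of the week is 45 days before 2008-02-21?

Monday

Feb 21, 2008 is a Thursday.
45 mod 7 = 3, so 45 days before a Thursday is Thursday − 3 = Monday.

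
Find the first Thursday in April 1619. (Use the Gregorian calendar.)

April 1, 1619 is a Monday.
The first Thursday is therefore April 4 (3 days later).

April 4, 1619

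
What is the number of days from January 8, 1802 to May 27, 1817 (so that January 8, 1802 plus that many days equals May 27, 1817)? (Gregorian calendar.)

Jan 8, 1802 → Jan 8, 1803: 365 days.
Jan 8, 1803 → Jan 8, 1804: 365 days.
Jan 8, 1804 → Jan 8, 1805: 366 days (Feb 29, 1804 is in that span).
Jan 8, 1805 → Jan 8, 1806: 365 days.
Jan 8, 1806 → Jan 8, 1807: 365 days.
Jan 8, 1807 → Jan 8, 1808: 365 days.
Jan 8, 1808 → Jan 8, 1809: 366 days (Feb 29, 1808 is in that span).
Jan 8, 1809 → Jan 8, 1810: 365 days.
Jan 8, 1810 → Jan 8, 1811: 365 days.
Jan 8, 1811 → Jan 8, 1812: 365 days.
Jan 8, 1812 → Jan 8, 1813: 366 days (Feb 29, 1812 is in that span).
Jan 8, 1813 → Jan 8, 1814: 365 days.
Jan 8, 1814 → Jan 8, 1815: 365 days.
Jan 8, 1815 → Jan 8, 1816: 365 days.
Jan 8, 1816 → Jan 8, 1817: 366 days (Feb 29, 1816 is in that span).
Jan 8, 1817 → Feb 8, 1817: 31 days (January has 31).
Feb 8, 1817 → Mar 8, 1817: 28 days (February has 28).
Mar 8, 1817 → Apr 8, 1817: 31 days (March has 31).
Apr 8, 1817 → May 8, 1817: 30 days (April has 30).
May 8, 1817 → May 27, 1817: 19 days.
Total: 5618 days.

5618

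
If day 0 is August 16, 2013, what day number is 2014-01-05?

Aug 16, 2013 → Sep 16, 2013: 31 days (August has 31).
Sep 16, 2013 → Oct 16, 2013: 30 days (September has 30).
Oct 16, 2013 → Nov 16, 2013: 31 days (October has 31).
Nov 16, 2013 → Dec 16, 2013: 30 days (November has 30).
Dec 16, 2013 → Jan 5, 2014: 20 days.
Total: 142 days.

142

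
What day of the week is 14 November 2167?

Saturday

Doomsday rule: the anchor day for the 2100s is Sunday. For year 67: 67÷12 = 5 r 7, and 7÷4 = 1, so 5+7+1 = 13.
Sunday + 13 ≡ Saturday — that's 2167's doomsday.
In November the doomsday date is Nov 7.
Nov 14 is 7 days after Nov 7; 7 mod 7 = 0, so Saturday + 0 = Saturday.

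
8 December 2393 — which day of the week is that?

Doomsday rule: the anchor day for the 2300s is Wednesday. For year 93: 93÷12 = 7 r 9, and 9÷4 = 2, so 7+9+2 = 18.
Wednesday + 18 ≡ Sunday — that's 2393's doomsday.
In December the doomsday date is Dec 12.
Dec 8 is 4 days before Dec 12; 4 mod 7 = 4, so Sunday − 4 = Wednesday.

Wednesday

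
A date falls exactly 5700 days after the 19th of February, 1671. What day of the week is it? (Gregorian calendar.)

First find the weekday of Feb 19, 1671. Doomsday rule: the anchor day for the 1600s is Tuesday. For year 71: 71÷12 = 5 r 11, and 11÷4 = 2, so 5+11+2 = 18.
Tuesday + 18 ≡ Saturday — that's 1671's doomsday.
In February the doomsday date is Feb 28 (1671 is not a leap year).
Feb 19 is 9 days before Feb 28; 9 mod 7 = 2, so Saturday − 2 = Thursday.
5700 mod 7 = 2, so 5700 days after a Thursday is Thursday + 2 = Saturday.

Saturday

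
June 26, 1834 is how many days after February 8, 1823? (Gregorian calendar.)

Feb 8, 1823 → Feb 8, 1824: 365 days.
Feb 8, 1824 → Feb 8, 1825: 366 days (Feb 29, 1824 is in that span).
Feb 8, 1825 → Feb 8, 1826: 365 days.
Feb 8, 1826 → Feb 8, 1827: 365 days.
Feb 8, 1827 → Feb 8, 1828: 365 days.
Feb 8, 1828 → Feb 8, 1829: 366 days (Feb 29, 1828 is in that span).
Feb 8, 1829 → Feb 8, 1830: 365 days.
Feb 8, 1830 → Feb 8, 1831: 365 days.
Feb 8, 1831 → Feb 8, 1832: 365 days.
Feb 8, 1832 → Feb 8, 1833: 366 days (Feb 29, 1832 is in that span).
Feb 8, 1833 → Feb 8, 1834: 365 days.
Feb 8, 1834 → Mar 8, 1834: 28 days (February has 28).
Mar 8, 1834 → Apr 8, 1834: 31 days (March has 31).
Apr 8, 1834 → May 8, 1834: 30 days (April has 30).
May 8, 1834 → Jun 8, 1834: 31 days (May has 31).
Jun 8, 1834 → Jun 26, 1834: 18 days.
Total: 4156 days.

4156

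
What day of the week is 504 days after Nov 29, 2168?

Tuesday

First find the weekday of Nov 29, 2168. Doomsday rule: the anchor day for the 2100s is Sunday. For year 68: 68÷12 = 5 r 8, and 8÷4 = 2, so 5+8+2 = 15.
Sunday + 15 ≡ Monday — that's 2168's doomsday.
In November the doomsday date is Nov 7.
Nov 29 is 22 days after Nov 7; 22 mod 7 = 1, so Monday + 1 = Tuesday.
504 mod 7 = 0, so 504 days after a Tuesday is Tuesday + 0 = Tuesday.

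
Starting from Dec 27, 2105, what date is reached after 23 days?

Dec has 31 days: +5 → Jan 1, 2106 (18 left).
+18 → Jan 19, 2106.

January 19, 2106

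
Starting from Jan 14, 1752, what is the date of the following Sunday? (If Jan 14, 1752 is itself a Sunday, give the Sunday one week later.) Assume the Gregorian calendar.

Jan 14, 1752 is a Friday.
From Friday to the next Sunday is 2 days.
Jan 14, 1752 + 2 = Jan 16, 1752.

January 16, 1752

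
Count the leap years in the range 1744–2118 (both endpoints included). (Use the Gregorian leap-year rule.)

91

Multiples of 4 in [1744,2118]: 94.
Of those, multiples of 100: 4 (not leap unless ÷400).
Multiples of 400: 1.
Leap years = 94 − 4 + 1 = 91.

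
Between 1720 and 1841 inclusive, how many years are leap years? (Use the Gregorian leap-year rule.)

Multiples of 4 in [1720,1841]: 31.
Of those, multiples of 100: 1 (not leap unless ÷400).
Multiples of 400: 0.
Leap years = 31 − 1 + 0 = 30.

30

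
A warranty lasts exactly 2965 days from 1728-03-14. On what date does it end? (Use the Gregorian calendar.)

April 26, 1736

+365 (one year) → Mar 14, 1729 (2600 left).
+365 (one year) → Mar 14, 1730 (2235 left).
+365 (one year) → Mar 14, 1731 (1870 left).
+366 (one year; includes Feb 29, 1732) → Mar 14, 1732 (1504 left).
+365 (one year) → Mar 14, 1733 (1139 left).
+365 (one year) → Mar 14, 1734 (774 left).
+365 (one year) → Mar 14, 1735 (409 left).
+366 (one year; includes Feb 29, 1736) → Mar 14, 1736 (43 left).
Mar has 31 days: +18 → Apr 1, 1736 (25 left).
+25 → Apr 26, 1736.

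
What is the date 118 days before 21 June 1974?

−21 → May 31, 1974 (end of May, 31 days; 97 left).
−31 → Apr 30, 1974 (end of Apr, 30 days; 66 left).
−30 → Mar 31, 1974 (end of Mar, 31 days; 36 left).
−31 → Feb 28, 1974 (end of Feb, 28 days; 5 left).
−5 → Feb 23, 1974.

February 23, 1974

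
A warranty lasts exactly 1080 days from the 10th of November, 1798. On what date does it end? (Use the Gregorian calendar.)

+365 (one year) → Nov 10, 1799 (715 left).
+365 (one year) → Nov 10, 1800 (350 left).
Nov has 30 days: +21 → Dec 1, 1800 (329 left).
Dec has 31 days: +31 → Jan 1, 1801 (298 left).
Jan has 31 days: +31 → Feb 1, 1801 (267 left).
Feb has 28 days: +28 → Mar 1, 1801 (239 left).
Mar has 31 days: +31 → Apr 1, 1801 (208 left).
Apr has 30 days: +30 → May 1, 1801 (178 left).
May has 31 days: +31 → Jun 1, 1801 (147 left).
Jun has 30 days: +30 → Jul 1, 1801 (117 left).
Jul has 31 days: +31 → Aug 1, 1801 (86 left).
Aug has 31 days: +31 → Sep 1, 1801 (55 left).
Sep has 30 days: +30 → Oct 1, 1801 (25 left).
+25 → Oct 26, 1801.

October 26, 1801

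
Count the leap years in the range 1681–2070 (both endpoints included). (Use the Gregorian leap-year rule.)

94

Multiples of 4 in [1681,2070]: 97.
Of those, multiples of 100: 4 (not leap unless ÷400).
Multiples of 400: 1.
Leap years = 97 − 4 + 1 = 94.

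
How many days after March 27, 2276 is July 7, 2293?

6311

Mar 27, 2276 → Mar 27, 2277: 365 days.
Mar 27, 2277 → Mar 27, 2278: 365 days.
Mar 27, 2278 → Mar 27, 2279: 365 days.
Mar 27, 2279 → Mar 27, 2280: 366 days (Feb 29, 2280 is in that span).
Mar 27, 2280 → Mar 27, 2281: 365 days.
Mar 27, 2281 → Mar 27, 2282: 365 days.
Mar 27, 2282 → Mar 27, 2283: 365 days.
Mar 27, 2283 → Mar 27, 2284: 366 days (Feb 29, 2284 is in that span).
Mar 27, 2284 → Mar 27, 2285: 365 days.
Mar 27, 2285 → Mar 27, 2286: 365 days.
Mar 27, 2286 → Mar 27, 2287: 365 days.
Mar 27, 2287 → Mar 27, 2288: 366 days (Feb 29, 2288 is in that span).
Mar 27, 2288 → Mar 27, 2289: 365 days.
Mar 27, 2289 → Mar 27, 2290: 365 days.
Mar 27, 2290 → Mar 27, 2291: 365 days.
Mar 27, 2291 → Mar 27, 2292: 366 days (Feb 29, 2292 is in that span).
Mar 27, 2292 → Mar 27, 2293: 365 days.
Mar 27, 2293 → Apr 27, 2293: 31 days (March has 31).
Apr 27, 2293 → May 27, 2293: 30 days (April has 30).
May 27, 2293 → Jun 27, 2293: 31 days (May has 31).
Jun 27, 2293 → Jul 7, 2293: 10 days.
Total: 6311 days.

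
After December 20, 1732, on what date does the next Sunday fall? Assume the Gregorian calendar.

Dec 20, 1732 is a Saturday.
From Saturday to the next Sunday is 1 day.
Dec 20, 1732 + 1 = Dec 21, 1732.

December 21, 1732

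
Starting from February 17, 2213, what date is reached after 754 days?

+365 (one year) → Feb 17, 2214 (389 left).
Feb has 28 days: +12 → Mar 1, 2214 (377 left).
Mar has 31 days: +31 → Apr 1, 2214 (346 left).
Apr has 30 days: +30 → May 1, 2214 (316 left).
May has 31 days: +31 → Jun 1, 2214 (285 left).
Jun has 30 days: +30 → Jul 1, 2214 (255 left).
Jul has 31 days: +31 → Aug 1, 2214 (224 left).
Aug has 31 days: +31 → Sep 1, 2214 (193 left).
Sep has 30 days: +30 → Oct 1, 2214 (163 left).
Oct has 31 days: +31 → Nov 1, 2214 (132 left).
Nov has 30 days: +30 → Dec 1, 2214 (102 left).
Dec has 31 days: +31 → Jan 1, 2215 (71 left).
Jan has 31 days: +31 → Feb 1, 2215 (40 left).
Feb has 28 days: +28 → Mar 1, 2215 (12 left).
+12 → Mar 13, 2215.

March 13, 2215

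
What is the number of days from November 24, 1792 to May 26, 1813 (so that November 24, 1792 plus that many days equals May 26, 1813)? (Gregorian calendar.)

7487

Nov 24, 1792 → Nov 24, 1793: 365 days.
Nov 24, 1793 → Nov 24, 1794: 365 days.
Nov 24, 1794 → Nov 24, 1795: 365 days.
Nov 24, 1795 → Nov 24, 1796: 366 days (Feb 29, 1796 is in that span).
Nov 24, 1796 → Nov 24, 1797: 365 days.
Nov 24, 1797 → Nov 24, 1798: 365 days.
Nov 24, 1798 → Nov 24, 1799: 365 days.
Nov 24, 1799 → Nov 24, 1800: 365 days.
Nov 24, 1800 → Nov 24, 1801: 365 days.
Nov 24, 1801 → Nov 24, 1802: 365 days.
Nov 24, 1802 → Nov 24, 1803: 365 days.
Nov 24, 1803 → Nov 24, 1804: 366 days (Feb 29, 1804 is in that span).
Nov 24, 1804 → Nov 24, 1805: 365 days.
Nov 24, 1805 → Nov 24, 1806: 365 days.
Nov 24, 1806 → Nov 24, 1807: 365 days.
Nov 24, 1807 → Nov 24, 1808: 366 days (Feb 29, 1808 is in that span).
Nov 24, 1808 → Nov 24, 1809: 365 days.
Nov 24, 1809 → Nov 24, 1810: 365 days.
Nov 24, 1810 → Nov 24, 1811: 365 days.
Nov 24, 1811 → Nov 24, 1812: 366 days (Feb 29, 1812 is in that span).
Nov 24, 1812 → Dec 24, 1812: 30 days (November has 30).
Dec 24, 1812 → Jan 24, 1813: 31 days (December has 31).
Jan 24, 1813 → Feb 24, 1813: 31 days (January has 31).
Feb 24, 1813 → Mar 24, 1813: 28 days (February has 28).
Mar 24, 1813 → Apr 24, 1813: 31 days (March has 31).
Apr 24, 1813 → May 24, 1813: 30 days (April has 30).
May 24, 1813 → May 26, 1813: 2 days.
Total: 7487 days.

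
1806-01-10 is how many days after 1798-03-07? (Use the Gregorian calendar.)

Mar 7, 1798 → Mar 7, 1799: 365 days.
Mar 7, 1799 → Mar 7, 1800: 365 days.
Mar 7, 1800 → Mar 7, 1801: 365 days.
Mar 7, 1801 → Mar 7, 1802: 365 days.
Mar 7, 1802 → Mar 7, 1803: 365 days.
Mar 7, 1803 → Mar 7, 1804: 366 days (Feb 29, 1804 is in that span).
Mar 7, 1804 → Mar 7, 1805: 365 days.
Mar 7, 1805 → Apr 7, 1805: 31 days (March has 31).
Apr 7, 1805 → May 7, 1805: 30 days (April has 30).
May 7, 1805 → Jun 7, 1805: 31 days (May has 31).
Jun 7, 1805 → Jul 7, 1805: 30 days (June has 30).
Jul 7, 1805 → Aug 7, 1805: 31 days (July has 31).
Aug 7, 1805 → Sep 7, 1805: 31 days (August has 31).
Sep 7, 1805 → Oct 7, 1805: 30 days (September has 30).
Oct 7, 1805 → Nov 7, 1805: 31 days (October has 31).
Nov 7, 1805 → Dec 7, 1805: 30 days (November has 30).
Dec 7, 1805 → Jan 7, 1806: 31 days (December has 31).
Jan 7, 1806 → Jan 10, 1806: 3 days.
Total: 2865 days.

2865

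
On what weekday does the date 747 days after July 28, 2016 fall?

Tuesday

Jul 28, 2016 is a Thursday.
747 mod 7 = 5, so 747 days after a Thursday is Thursday + 5 = Tuesday.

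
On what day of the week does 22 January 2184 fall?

Doomsday rule: the anchor day for the 2100s is Sunday. For year 84: 84÷12 = 7 r 0, and 0÷4 = 0, so 7+0+0 = 7.
Sunday + 7 ≡ Sunday — that's 2184's doomsday.
In January the doomsday date is Jan 4 (2184 is a leap year (divisible by 4)).
Jan 22 is 18 days after Jan 4; 18 mod 7 = 4, so Sunday + 4 = Thursday.

Thursday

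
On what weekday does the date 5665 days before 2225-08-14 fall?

Friday

First find the weekday of Aug 14, 2225. Doomsday rule: the anchor day for the 2200s is Friday. For year 25: 25÷12 = 2 r 1, and 1÷4 = 0, so 2+1+0 = 3.
Friday + 3 ≡ Monday — that's 2225's doomsday.
In August the doomsday date is Aug 8.
Aug 14 is 6 days after Aug 8; 6 mod 7 = 6, so Monday + 6 = Sunday.
5665 mod 7 = 2, so 5665 days before a Sunday is Sunday − 2 = Friday.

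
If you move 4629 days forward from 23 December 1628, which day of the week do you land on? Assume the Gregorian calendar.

Dec 23, 1628 is a Saturday.
4629 mod 7 = 2, so 4629 days after a Saturday is Saturday + 2 = Monday.

Monday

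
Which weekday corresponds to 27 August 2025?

Doomsday rule: the anchor day for the 2000s is Tuesday. For year 25: 25÷12 = 2 r 1, and 1÷4 = 0, so 2+1+0 = 3.
Tuesday + 3 ≡ Friday — that's 2025's doomsday.
In August the doomsday date is Aug 8.
Aug 27 is 19 days after Aug 8; 19 mod 7 = 5, so Friday + 5 = Wednesday.

Wednesday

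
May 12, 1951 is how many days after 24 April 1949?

Apr 24, 1949 → Apr 24, 1950: 365 days.
Apr 24, 1950 → May 24, 1950: 30 days (April has 30).
May 24, 1950 → Jun 24, 1950: 31 days (May has 31).
Jun 24, 1950 → Jul 24, 1950: 30 days (June has 30).
Jul 24, 1950 → Aug 24, 1950: 31 days (July has 31).
Aug 24, 1950 → Sep 24, 1950: 31 days (August has 31).
Sep 24, 1950 → Oct 24, 1950: 30 days (September has 30).
Oct 24, 1950 → Nov 24, 1950: 31 days (October has 31).
Nov 24, 1950 → Dec 24, 1950: 30 days (November has 30).
Dec 24, 1950 → Jan 24, 1951: 31 days (December has 31).
Jan 24, 1951 → Feb 24, 1951: 31 days (January has 31).
Feb 24, 1951 → Mar 24, 1951: 28 days (February has 28).
Mar 24, 1951 → Apr 24, 1951: 31 days (March has 31).
Apr 24, 1951 → May 12, 1951: 18 days.
Total: 748 days.

748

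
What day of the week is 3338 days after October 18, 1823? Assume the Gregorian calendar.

First find the weekday of Oct 18, 1823. Doomsday rule: the anchor day for the 1800s is Friday. For year 23: 23÷12 = 1 r 11, and 11÷4 = 2, so 1+11+2 = 14.
Friday + 14 ≡ Friday — that's 1823's doomsday.
In October the doomsday date is Oct 10.
Oct 18 is 8 days after Oct 10; 8 mod 7 = 1, so Friday + 1 = Saturday.
3338 mod 7 = 6, so 3338 days after a Saturday is Saturday + 6 = Friday.

Friday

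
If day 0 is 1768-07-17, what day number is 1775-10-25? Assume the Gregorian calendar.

2656

Jul 17, 1768 → Jul 17, 1769: 365 days.
Jul 17, 1769 → Jul 17, 1770: 365 days.
Jul 17, 1770 → Jul 17, 1771: 365 days.
Jul 17, 1771 → Jul 17, 1772: 366 days (Feb 29, 1772 is in that span).
Jul 17, 1772 → Jul 17, 1773: 365 days.
Jul 17, 1773 → Jul 17, 1774: 365 days.
Jul 17, 1774 → Jul 17, 1775: 365 days.
Jul 17, 1775 → Aug 17, 1775: 31 days (July has 31).
Aug 17, 1775 → Sep 17, 1775: 31 days (August has 31).
Sep 17, 1775 → Oct 17, 1775: 30 days (September has 30).
Oct 17, 1775 → Oct 25, 1775: 8 days.
Total: 2656 days.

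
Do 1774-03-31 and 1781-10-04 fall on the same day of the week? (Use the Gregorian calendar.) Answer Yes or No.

Yes

From Mar 31, 1774 to Oct 4, 1781 is 2744 days.
2744 mod 7 = 0, so they are the same weekday.
(Mar 31, 1774 is a Thursday; Oct 4, 1781 is a Thursday.)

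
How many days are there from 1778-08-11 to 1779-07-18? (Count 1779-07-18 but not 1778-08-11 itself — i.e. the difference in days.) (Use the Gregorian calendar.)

341

Aug 11, 1778 → Sep 11, 1778: 31 days (August has 31).
Sep 11, 1778 → Oct 11, 1778: 30 days (September has 30).
Oct 11, 1778 → Nov 11, 1778: 31 days (October has 31).
Nov 11, 1778 → Dec 11, 1778: 30 days (November has 30).
Dec 11, 1778 → Jan 11, 1779: 31 days (December has 31).
Jan 11, 1779 → Feb 11, 1779: 31 days (January has 31).
Feb 11, 1779 → Mar 11, 1779: 28 days (February has 28).
Mar 11, 1779 → Apr 11, 1779: 31 days (March has 31).
Apr 11, 1779 → May 11, 1779: 30 days (April has 30).
May 11, 1779 → Jun 11, 1779: 31 days (May has 31).
Jun 11, 1779 → Jul 11, 1779: 30 days (June has 30).
Jul 11, 1779 → Jul 18, 1779: 7 days.
Total: 341 days.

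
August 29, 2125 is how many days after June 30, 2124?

425

Jun 30, 2124 → Jun 30, 2125: 365 days.
Jun 30, 2125 → Jul 30, 2125: 30 days (June has 30).
Jul 30, 2125 → Aug 29, 2125: 30 days.
Total: 425 days.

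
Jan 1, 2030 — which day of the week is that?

Tuesday

Doomsday rule: the anchor day for the 2000s is Tuesday. For year 30: 30÷12 = 2 r 6, and 6÷4 = 1, so 2+6+1 = 9.
Tuesday + 9 ≡ Thursday — that's 2030's doomsday.
In January the doomsday date is Jan 3 (2030 is not a leap year).
Jan 1 is 2 days before Jan 3; 2 mod 7 = 2, so Thursday − 2 = Tuesday.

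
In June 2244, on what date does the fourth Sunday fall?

June 1, 2244 is a Saturday.
The first Sunday is therefore June 2 (1 days later).
The fourth Sunday is 2 + 3×7 = June 23.

June 23, 2244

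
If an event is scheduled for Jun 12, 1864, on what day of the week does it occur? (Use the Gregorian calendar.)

Doomsday rule: the anchor day for the 1800s is Friday. For year 64: 64÷12 = 5 r 4, and 4÷4 = 1, so 5+4+1 = 10.
Friday + 10 ≡ Monday — that's 1864's doomsday.
In June the doomsday date is Jun 6.
Jun 12 is 6 days after Jun 6; 6 mod 7 = 6, so Monday + 6 = Sunday.

Sunday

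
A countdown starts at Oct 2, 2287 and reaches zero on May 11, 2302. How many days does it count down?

5334

Oct 2, 2287 → Oct 2, 2288: 366 days (Feb 29, 2288 is in that span).
Oct 2, 2288 → Oct 2, 2289: 365 days.
Oct 2, 2289 → Oct 2, 2290: 365 days.
Oct 2, 2290 → Oct 2, 2291: 365 days.
Oct 2, 2291 → Oct 2, 2292: 366 days (Feb 29, 2292 is in that span).
Oct 2, 2292 → Oct 2, 2293: 365 days.
Oct 2, 2293 → Oct 2, 2294: 365 days.
Oct 2, 2294 → Oct 2, 2295: 365 days.
Oct 2, 2295 → Oct 2, 2296: 366 days (Feb 29, 2296 is in that span).
Oct 2, 2296 → Oct 2, 2297: 365 days.
Oct 2, 2297 → Oct 2, 2298: 365 days.
Oct 2, 2298 → Oct 2, 2299: 365 days.
Oct 2, 2299 → Oct 2, 2300: 365 days.
Oct 2, 2300 → Oct 2, 2301: 365 days.
Oct 2, 2301 → Nov 2, 2301: 31 days (October has 31).
Nov 2, 2301 → Dec 2, 2301: 30 days (November has 30).
Dec 2, 2301 → Jan 2, 2302: 31 days (December has 31).
Jan 2, 2302 → Feb 2, 2302: 31 days (January has 31).
Feb 2, 2302 → Mar 2, 2302: 28 days (February has 28).
Mar 2, 2302 → Apr 2, 2302: 31 days (March has 31).
Apr 2, 2302 → May 2, 2302: 30 days (April has 30).
May 2, 2302 → May 11, 2302: 9 days.
Total: 5334 days.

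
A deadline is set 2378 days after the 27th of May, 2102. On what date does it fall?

November 29, 2108

+365 (one year) → May 27, 2103 (2013 left).
+366 (one year; includes Feb 29, 2104) → May 27, 2104 (1647 left).
+365 (one year) → May 27, 2105 (1282 left).
+365 (one year) → May 27, 2106 (917 left).
+365 (one year) → May 27, 2107 (552 left).
+366 (one year; includes Feb 29, 2108) → May 27, 2108 (186 left).
May has 31 days: +5 → Jun 1, 2108 (181 left).
Jun has 30 days: +30 → Jul 1, 2108 (151 left).
Jul has 31 days: +31 → Aug 1, 2108 (120 left).
Aug has 31 days: +31 → Sep 1, 2108 (89 left).
Sep has 30 days: +30 → Oct 1, 2108 (59 left).
Oct has 31 days: +31 → Nov 1, 2108 (28 left).
+28 → Nov 29, 2108.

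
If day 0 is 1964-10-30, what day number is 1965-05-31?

213

Oct 30, 1964 → Nov 30, 1964: 31 days (October has 31).
Nov 30, 1964 → Dec 30, 1964: 30 days (November has 30).
Dec 30, 1964 → Jan 30, 1965: 31 days (December has 31).
Jan 30, 1965 → Feb 28, 1965: 29 days (January has 31).
Feb 28, 1965 → Mar 28, 1965: 28 days (February has 28).
Mar 28, 1965 → Apr 28, 1965: 31 days (March has 31).
Apr 28, 1965 → May 28, 1965: 30 days (April has 30).
May 28, 1965 → May 31, 1965: 3 days.
Total: 213 days.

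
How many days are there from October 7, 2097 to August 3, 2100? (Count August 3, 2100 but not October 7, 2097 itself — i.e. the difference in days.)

1030

Oct 7, 2097 → Oct 7, 2098: 365 days.
Oct 7, 2098 → Oct 7, 2099: 365 days.
Oct 7, 2099 → Nov 7, 2099: 31 days (October has 31).
Nov 7, 2099 → Dec 7, 2099: 30 days (November has 30).
Dec 7, 2099 → Jan 7, 2100: 31 days (December has 31).
Jan 7, 2100 → Feb 7, 2100: 31 days (January has 31).
Feb 7, 2100 → Mar 7, 2100: 28 days (February has 28).
Mar 7, 2100 → Apr 7, 2100: 31 days (March has 31).
Apr 7, 2100 → May 7, 2100: 30 days (April has 30).
May 7, 2100 → Jun 7, 2100: 31 days (May has 31).
Jun 7, 2100 → Jul 7, 2100: 30 days (June has 30).
Jul 7, 2100 → Aug 3, 2100: 27 days.
Total: 1030 days.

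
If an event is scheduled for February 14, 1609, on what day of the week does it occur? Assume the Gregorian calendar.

Saturday

Doomsday rule: the anchor day for the 1600s is Tuesday. For year 09: 9÷12 = 0 r 9, and 9÷4 = 2, so 0+9+2 = 11.
Tuesday + 11 ≡ Saturday — that's 1609's doomsday.
In February the doomsday date is Feb 28 (1609 is not a leap year).
Feb 14 is 14 days before Feb 28; 14 mod 7 = 0, so Saturday − 0 = Saturday.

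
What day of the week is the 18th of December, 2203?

Doomsday rule: the anchor day for the 2200s is Friday. For year 03: 3÷12 = 0 r 3, and 3÷4 = 0, so 0+3+0 = 3.
Friday + 3 ≡ Monday — that's 2203's doomsday.
In December the doomsday date is Dec 12.
Dec 18 is 6 days after Dec 12; 6 mod 7 = 6, so Monday + 6 = Sunday.

Sunday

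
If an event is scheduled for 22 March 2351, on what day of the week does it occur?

Thursday

Doomsday rule: the anchor day for the 2300s is Wednesday. For year 51: 51÷12 = 4 r 3, and 3÷4 = 0, so 4+3+0 = 7.
Wednesday + 7 ≡ Wednesday — that's 2351's doomsday.
In March the doomsday date is Mar 14.
Mar 22 is 8 days after Mar 14; 8 mod 7 = 1, so Wednesday + 1 = Thursday.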